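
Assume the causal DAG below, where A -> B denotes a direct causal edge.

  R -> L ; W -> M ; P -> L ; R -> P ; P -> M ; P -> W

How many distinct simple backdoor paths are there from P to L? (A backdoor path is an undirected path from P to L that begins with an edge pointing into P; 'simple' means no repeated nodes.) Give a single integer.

A backdoor path from P to L is any simple undirected path whose first edge points into P (i.e. leaves P via a parent).
Parents of P: {R}.
Enumerating:
  P1: P <- R -> L
That exhausts the simple backdoor paths. Count: 1.

1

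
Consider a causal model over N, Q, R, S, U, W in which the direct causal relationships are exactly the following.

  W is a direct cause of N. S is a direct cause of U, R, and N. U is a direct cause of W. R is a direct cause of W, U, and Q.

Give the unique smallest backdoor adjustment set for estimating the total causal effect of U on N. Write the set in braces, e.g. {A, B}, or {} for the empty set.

{R, S}

Variables eligible for adjustment (non-descendants of U, excluding U and N): {Q, R, S}.
Backdoor paths from U to N:
  P1: U <- S -> R -> W -> N
  P2: U <- S -> N
  P3: U <- R <- S -> N
  P4: U <- R -> W -> N
The empty set is not sufficient: P1 (U <- S -> R -> W -> N) has no collider blocking it and no conditioned non-collider, so it is open.
Try {R, S}:
  P1: blocked at fork node S ∈ conditioning set.
  P2: blocked at fork node S ∈ conditioning set.
  P3: blocked at chain node R ∈ conditioning set.
  P4: blocked at fork node R ∈ conditioning set.
{R, S} contains no descendant of U and blocks every backdoor path.
Every element of {R, S} is needed (dropping R leaves P4 open; dropping S leaves P2 open), so no proper subset is valid.
Among all size-2 subsets of the eligible variables, only {R, S} blocks every backdoor path, so it is the unique smallest valid adjustment set.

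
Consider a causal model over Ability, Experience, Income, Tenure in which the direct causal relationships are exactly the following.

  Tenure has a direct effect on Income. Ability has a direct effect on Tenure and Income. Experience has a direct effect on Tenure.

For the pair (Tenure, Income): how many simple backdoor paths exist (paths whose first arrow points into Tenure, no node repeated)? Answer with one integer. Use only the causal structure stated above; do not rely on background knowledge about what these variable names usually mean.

1

A backdoor path from Tenure to Income is any simple undirected path whose first edge points into Tenure (i.e. leaves Tenure via a parent).
Parents of Tenure: {Ability, Experience}.
Enumerating:
  P1: Tenure <- Ability -> Income
That exhausts the simple backdoor paths. Count: 1.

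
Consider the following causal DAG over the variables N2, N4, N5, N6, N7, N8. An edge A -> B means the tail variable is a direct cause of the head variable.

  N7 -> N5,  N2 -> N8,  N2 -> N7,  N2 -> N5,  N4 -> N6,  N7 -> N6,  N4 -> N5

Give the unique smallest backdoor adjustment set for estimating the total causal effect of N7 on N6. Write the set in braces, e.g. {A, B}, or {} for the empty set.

Variables eligible for adjustment (non-descendants of N7, excluding N7 and N6): {N2, N4, N8}.
Backdoor paths from N7 to N6:
  P1: N7 <- N2 -> N5 <- N4 -> N6
Each backdoor path contains an unconditioned collider, so every path is already blocked with the empty conditioning set:
  P1: blocked at collider N5 (neither it nor any descendant is in the conditioning set).
The empty set is therefore the unique smallest valid set.

{}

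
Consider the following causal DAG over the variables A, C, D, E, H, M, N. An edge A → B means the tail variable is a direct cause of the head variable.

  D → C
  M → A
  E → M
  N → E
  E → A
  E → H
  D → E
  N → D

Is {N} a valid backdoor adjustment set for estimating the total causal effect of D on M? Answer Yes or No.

Backdoor paths from D to M (paths whose first edge points into D):
  P1: D <- N -> E -> M
  P2: D <- N -> E -> A <- M
Condition 1 (no descendant of D in the set): holds — descendants of D are {A, C, E, H, M}; none are in {N}.
Condition 2 (every backdoor path blocked by {N}):
  P1: blocked at fork node N ∈ conditioning set.
  P2: blocked at fork node N ∈ conditioning set.
{N} satisfies the backdoor criterion.

Yes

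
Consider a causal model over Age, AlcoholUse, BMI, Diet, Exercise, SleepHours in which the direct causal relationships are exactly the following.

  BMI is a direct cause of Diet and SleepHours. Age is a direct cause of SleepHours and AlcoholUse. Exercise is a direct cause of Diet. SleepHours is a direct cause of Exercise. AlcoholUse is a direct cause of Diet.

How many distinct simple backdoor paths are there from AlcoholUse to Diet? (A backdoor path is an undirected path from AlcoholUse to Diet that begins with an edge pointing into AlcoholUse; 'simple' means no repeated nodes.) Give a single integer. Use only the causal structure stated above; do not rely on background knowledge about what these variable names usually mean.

2

A backdoor path from AlcoholUse to Diet is any simple undirected path whose first edge points into AlcoholUse (i.e. leaves AlcoholUse via a parent).
Parents of AlcoholUse: {Age}.
Enumerating:
  P1: AlcoholUse <- Age -> SleepHours <- BMI -> Diet
  P2: AlcoholUse <- Age -> SleepHours -> Exercise -> Diet
That exhausts the simple backdoor paths. Count: 2.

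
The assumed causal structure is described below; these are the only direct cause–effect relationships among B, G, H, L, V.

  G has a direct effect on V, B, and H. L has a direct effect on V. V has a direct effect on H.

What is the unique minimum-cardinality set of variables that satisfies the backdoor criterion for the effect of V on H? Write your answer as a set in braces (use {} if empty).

Variables eligible for adjustment (non-descendants of V, excluding V and H): {B, G, L}.
Backdoor paths from V to H:
  P1: V <- G -> H
The empty set is not sufficient: P1 (V <- G -> H) has no collider blocking it and no conditioned non-collider, so it is open.
Try {G}:
  P1: blocked at fork node G ∈ conditioning set.
{G} contains no descendant of V and blocks every backdoor path.
No other singleton works — e.g. {L} leaves P1 open — so {G} is the unique smallest valid adjustment set.

{G}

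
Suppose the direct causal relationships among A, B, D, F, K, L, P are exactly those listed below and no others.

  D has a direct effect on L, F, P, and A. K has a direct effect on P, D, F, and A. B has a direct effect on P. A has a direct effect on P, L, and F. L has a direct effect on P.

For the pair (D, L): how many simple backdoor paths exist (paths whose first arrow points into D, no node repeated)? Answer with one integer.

A backdoor path from D to L is any simple undirected path whose first edge points into D (i.e. leaves D via a parent).
Parents of D: {K}.
Enumerating:
  P1: D <- K -> A -> L
  P2: D <- K -> A -> P <- L
  P3: D <- K -> F <- A -> L
  P4: D <- K -> F <- A -> P <- L
  P5: D <- K -> P <- A -> L
  P6: D <- K -> P <- L
That exhausts the simple backdoor paths. Count: 6.

6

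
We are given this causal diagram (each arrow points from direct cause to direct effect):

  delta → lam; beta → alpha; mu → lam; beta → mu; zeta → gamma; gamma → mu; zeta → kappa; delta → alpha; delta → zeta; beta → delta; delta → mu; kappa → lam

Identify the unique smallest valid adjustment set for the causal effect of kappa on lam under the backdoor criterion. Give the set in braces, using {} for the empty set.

{zeta}

Variables eligible for adjustment (non-descendants of kappa, excluding kappa and lam): {alpha, beta, delta, gamma, mu, zeta}.
Backdoor paths from kappa to lam:
  P1: kappa <- zeta <- delta <- beta -> mu -> lam
  P2: kappa <- zeta <- delta -> alpha <- beta -> mu -> lam
  P3: kappa <- zeta <- delta -> mu -> lam
  P4: kappa <- zeta <- delta -> lam
  P5: kappa <- zeta -> gamma -> mu <- beta -> delta -> lam
  P6: kappa <- zeta -> gamma -> mu <- beta -> alpha <- delta -> lam
  P7: kappa <- zeta -> gamma -> mu <- delta -> lam
  P8: kappa <- zeta -> gamma -> mu -> lam
The empty set is not sufficient: P1 (kappa <- zeta <- delta <- beta -> mu -> lam) has no collider blocking it and no conditioned non-collider, so it is open.
Try {zeta}:
  P1: blocked at chain node zeta ∈ conditioning set.
  P2: blocked at chain node zeta ∈ conditioning set.
  P3: blocked at chain node zeta ∈ conditioning set.
  P4: blocked at chain node zeta ∈ conditioning set.
  P5: blocked at fork node zeta ∈ conditioning set.
  P6: blocked at fork node zeta ∈ conditioning set.
  P7: blocked at fork node zeta ∈ conditioning set.
  P8: blocked at fork node zeta ∈ conditioning set.
{zeta} contains no descendant of kappa and blocks every backdoor path.
No other singleton works — e.g. {beta} leaves P3 open — so {zeta} is the unique smallest valid adjustment set.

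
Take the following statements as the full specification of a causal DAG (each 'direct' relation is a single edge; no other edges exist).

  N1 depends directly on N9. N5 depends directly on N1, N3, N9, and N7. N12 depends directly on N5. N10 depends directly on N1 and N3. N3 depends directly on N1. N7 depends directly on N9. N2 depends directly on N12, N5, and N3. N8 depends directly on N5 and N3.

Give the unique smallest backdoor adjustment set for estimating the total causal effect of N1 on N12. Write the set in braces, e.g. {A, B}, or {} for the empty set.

Variables eligible for adjustment (non-descendants of N1, excluding N1 and N12): {N7, N9}.
Backdoor paths from N1 to N12:
  P1: N1 <- N9 -> N7 -> N5 <- N3 -> N2 <- N12
  P2: N1 <- N9 -> N7 -> N5 -> N8 <- N3 -> N2 <- N12
  P3: N1 <- N9 -> N7 -> N5 -> N12
  P4: N1 <- N9 -> N7 -> N5 -> N2 <- N12
  P5: N1 <- N9 -> N5 <- N3 -> N2 <- N12
  P6: N1 <- N9 -> N5 -> N8 <- N3 -> N2 <- N12
  P7: N1 <- N9 -> N5 -> N12
  P8: N1 <- N9 -> N5 -> N2 <- N12
The empty set is not sufficient: P3 (N1 <- N9 -> N7 -> N5 -> N12) has no collider blocking it and no conditioned non-collider, so it is open.
Try {N9}:
  P1: blocked at fork node N9 ∈ conditioning set.
  P2: blocked at fork node N9 ∈ conditioning set.
  P3: blocked at fork node N9 ∈ conditioning set.
  P4: blocked at fork node N9 ∈ conditioning set.
  P5: blocked at fork node N9 ∈ conditioning set.
  P6: blocked at fork node N9 ∈ conditioning set.
  P7: blocked at fork node N9 ∈ conditioning set.
  P8: blocked at fork node N9 ∈ conditioning set.
{N9} contains no descendant of N1 and blocks every backdoor path.
No other singleton works — e.g. {N7} leaves P7 open — so {N9} is the unique smallest valid adjustment set.

{N9}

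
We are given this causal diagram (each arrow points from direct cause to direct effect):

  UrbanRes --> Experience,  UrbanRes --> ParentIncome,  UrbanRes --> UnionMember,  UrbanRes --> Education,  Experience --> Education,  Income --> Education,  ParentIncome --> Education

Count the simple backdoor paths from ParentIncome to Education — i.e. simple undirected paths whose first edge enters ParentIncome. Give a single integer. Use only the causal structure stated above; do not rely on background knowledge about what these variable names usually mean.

A backdoor path from ParentIncome to Education is any simple undirected path whose first edge points into ParentIncome (i.e. leaves ParentIncome via a parent).
Parents of ParentIncome: {UrbanRes}.
Enumerating:
  P1: ParentIncome <- UrbanRes -> Experience -> Education
  P2: ParentIncome <- UrbanRes -> Education
That exhausts the simple backdoor paths. Count: 2.

2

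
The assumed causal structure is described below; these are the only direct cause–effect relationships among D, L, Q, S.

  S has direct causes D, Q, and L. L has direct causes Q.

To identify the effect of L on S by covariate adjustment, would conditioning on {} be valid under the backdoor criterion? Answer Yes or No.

Backdoor paths from L to S (paths whose first edge points into L):
  P1: L <- Q -> S
Condition 1 (no descendant of L in the set): holds — descendants of L are {S}; none are in {}.
Condition 2 (every backdoor path blocked by {}):
  P1: open — no interior node is in the conditioning set.
{} does not satisfy the backdoor criterion.

No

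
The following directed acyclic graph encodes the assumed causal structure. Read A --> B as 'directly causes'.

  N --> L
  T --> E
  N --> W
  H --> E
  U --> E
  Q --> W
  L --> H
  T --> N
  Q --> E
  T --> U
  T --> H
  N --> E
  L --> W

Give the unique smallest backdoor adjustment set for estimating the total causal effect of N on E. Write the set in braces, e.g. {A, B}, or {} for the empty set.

Variables eligible for adjustment (non-descendants of N, excluding N and E): {Q, T, U}.
Backdoor paths from N to E:
  P1: N <- T -> H <- L -> W <- Q -> E
  P2: N <- T -> H -> E
  P3: N <- T -> U -> E
  P4: N <- T -> E
The empty set is not sufficient: P2 (N <- T -> H -> E) has no collider blocking it and no conditioned non-collider, so it is open.
Try {T}:
  P1: blocked at fork node T ∈ conditioning set.
  P2: blocked at fork node T ∈ conditioning set.
  P3: blocked at fork node T ∈ conditioning set.
  P4: blocked at fork node T ∈ conditioning set.
{T} contains no descendant of N and blocks every backdoor path.
No other singleton works — e.g. {Q} leaves P2 open — so {T} is the unique smallest valid adjustment set.

{T}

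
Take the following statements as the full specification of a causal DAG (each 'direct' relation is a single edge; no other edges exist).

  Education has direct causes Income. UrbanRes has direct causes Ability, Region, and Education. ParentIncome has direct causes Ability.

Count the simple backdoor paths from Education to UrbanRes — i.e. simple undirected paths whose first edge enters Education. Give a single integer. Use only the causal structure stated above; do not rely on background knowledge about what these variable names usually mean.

0

A backdoor path from Education to UrbanRes is any simple undirected path whose first edge points into Education (i.e. leaves Education via a parent).
Parents of Education: {Income}.
No simple path from any parent of Education reaches UrbanRes without revisiting Education, so there are no backdoor paths.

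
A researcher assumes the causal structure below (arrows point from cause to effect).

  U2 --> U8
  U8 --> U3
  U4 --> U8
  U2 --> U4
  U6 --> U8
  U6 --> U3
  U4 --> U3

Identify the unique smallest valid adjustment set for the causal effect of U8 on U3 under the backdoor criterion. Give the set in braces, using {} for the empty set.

{U4, U6}

Variables eligible for adjustment (non-descendants of U8, excluding U8 and U3): {U2, U4, U6}.
Backdoor paths from U8 to U3:
  P1: U8 <- U2 -> U4 -> U3
  P2: U8 <- U6 -> U3
  P3: U8 <- U4 -> U3
The empty set is not sufficient: P1 (U8 <- U2 -> U4 -> U3) has no collider blocking it and no conditioned non-collider, so it is open.
Try {U4, U6}:
  P1: blocked at chain node U4 ∈ conditioning set.
  P2: blocked at fork node U6 ∈ conditioning set.
  P3: blocked at fork node U4 ∈ conditioning set.
{U4, U6} contains no descendant of U8 and blocks every backdoor path.
Every element of {U4, U6} is needed (dropping U4 leaves P1 open; dropping U6 leaves P2 open), so no proper subset is valid.
Among all size-2 subsets of the eligible variables, only {U4, U6} blocks every backdoor path, so it is the unique smallest valid adjustment set.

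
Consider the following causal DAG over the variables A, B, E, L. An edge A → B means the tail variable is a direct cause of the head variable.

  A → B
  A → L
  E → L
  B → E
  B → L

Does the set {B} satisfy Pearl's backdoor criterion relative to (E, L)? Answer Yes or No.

Yes

Backdoor paths from E to L (paths whose first edge points into E):
  P1: E <- B <- A -> L
  P2: E <- B -> L
Condition 1 (no descendant of E in the set): holds — descendants of E are {L}; none are in {B}.
Condition 2 (every backdoor path blocked by {B}):
  P1: blocked at chain node B ∈ conditioning set.
  P2: blocked at fork node B ∈ conditioning set.
{B} satisfies the backdoor criterion.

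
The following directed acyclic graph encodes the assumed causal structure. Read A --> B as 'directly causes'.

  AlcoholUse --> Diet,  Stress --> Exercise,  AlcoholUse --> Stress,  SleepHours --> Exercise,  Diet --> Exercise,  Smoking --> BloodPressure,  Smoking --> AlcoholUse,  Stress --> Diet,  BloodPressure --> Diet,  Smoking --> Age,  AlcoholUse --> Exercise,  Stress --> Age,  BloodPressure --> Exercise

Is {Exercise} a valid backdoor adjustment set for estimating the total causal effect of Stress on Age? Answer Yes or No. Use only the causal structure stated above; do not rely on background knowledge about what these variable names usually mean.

Backdoor paths from Stress to Age (paths whose first edge points into Stress):
  P1: Stress <- AlcoholUse <- Smoking -> Age
  P2: Stress <- AlcoholUse -> Diet <- BloodPressure <- Smoking -> Age
  P3: Stress <- AlcoholUse -> Diet -> Exercise <- BloodPressure <- Smoking -> Age
  P4: Stress <- AlcoholUse -> Exercise <- BloodPressure <- Smoking -> Age
  P5: Stress <- AlcoholUse -> Exercise <- Diet <- BloodPressure <- Smoking -> Age
Condition 1 (no descendant of Stress in the set): FAILS — Exercise is a descendant of Stress.
Condition 2 (every backdoor path blocked by {Exercise}):
  P1: open — no interior node is in the conditioning set.
  P2: open — collider(s) Diet are conditioned on (or have a conditioned descendant) and no non-collider on the path is in the set.
  P3: open — collider(s) Exercise are conditioned on (or have a conditioned descendant) and no non-collider on the path is in the set.
  P4: open — collider(s) Exercise are conditioned on (or have a conditioned descendant) and no non-collider on the path is in the set.
  P5: open — collider(s) Exercise are conditioned on (or have a conditioned descendant) and no non-collider on the path is in the set.
{Exercise} does not satisfy the backdoor criterion.

No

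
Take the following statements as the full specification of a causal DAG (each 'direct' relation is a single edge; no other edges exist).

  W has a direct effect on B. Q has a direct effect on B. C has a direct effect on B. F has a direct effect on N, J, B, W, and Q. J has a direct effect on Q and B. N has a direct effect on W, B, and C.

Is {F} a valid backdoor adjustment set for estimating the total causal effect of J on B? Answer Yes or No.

Yes

Backdoor paths from J to B (paths whose first edge points into J):
  P1: J <- F -> N -> W -> B
  P2: J <- F -> N -> C -> B
  P3: J <- F -> N -> B
  P4: J <- F -> W <- N -> C -> B
  P5: J <- F -> W <- N -> B
  P6: J <- F -> W -> B
  P7: J <- F -> Q -> B
  P8: J <- F -> B
Condition 1 (no descendant of J in the set): holds — descendants of J are {B, Q}; none are in {F}.
Condition 2 (every backdoor path blocked by {F}):
  P1: blocked at fork node F ∈ conditioning set.
  P2: blocked at fork node F ∈ conditioning set.
  P3: blocked at fork node F ∈ conditioning set.
  P4: blocked at fork node F ∈ conditioning set.
  P5: blocked at fork node F ∈ conditioning set.
  P6: blocked at fork node F ∈ conditioning set.
  P7: blocked at fork node F ∈ conditioning set.
  P8: blocked at fork node F ∈ conditioning set.
{F} satisfies the backdoor criterion.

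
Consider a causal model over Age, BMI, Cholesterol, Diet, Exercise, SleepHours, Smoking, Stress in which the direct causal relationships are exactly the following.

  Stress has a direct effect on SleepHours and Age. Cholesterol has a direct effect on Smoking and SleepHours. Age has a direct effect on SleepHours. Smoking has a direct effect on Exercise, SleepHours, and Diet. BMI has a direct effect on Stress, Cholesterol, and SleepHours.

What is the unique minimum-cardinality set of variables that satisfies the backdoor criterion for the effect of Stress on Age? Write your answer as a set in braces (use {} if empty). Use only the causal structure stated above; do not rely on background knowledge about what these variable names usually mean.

Variables eligible for adjustment (non-descendants of Stress, excluding Stress and Age): {BMI, Cholesterol, Diet, Exercise, Smoking}.
Backdoor paths from Stress to Age:
  P1: Stress <- BMI -> Cholesterol -> Smoking -> SleepHours <- Age
  P2: Stress <- BMI -> Cholesterol -> SleepHours <- Age
  P3: Stress <- BMI -> SleepHours <- Age
Each backdoor path contains an unconditioned collider, so every path is already blocked with the empty conditioning set:
  P1: blocked at collider SleepHours (neither it nor any descendant is in the conditioning set).
  P2: blocked at collider SleepHours (neither it nor any descendant is in the conditioning set).
  P3: blocked at collider SleepHours (neither it nor any descendant is in the conditioning set).
The empty set is therefore the unique smallest valid set.

{}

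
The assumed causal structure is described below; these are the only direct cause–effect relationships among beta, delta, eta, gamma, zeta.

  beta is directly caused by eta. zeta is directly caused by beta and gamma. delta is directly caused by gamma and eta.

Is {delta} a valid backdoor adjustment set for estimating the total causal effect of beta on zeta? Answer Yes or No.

No

Backdoor paths from beta to zeta (paths whose first edge points into beta):
  P1: beta <- eta -> delta <- gamma -> zeta
Condition 1 (no descendant of beta in the set): holds — descendants of beta are {zeta}; none are in {delta}.
Condition 2 (every backdoor path blocked by {delta}):
  P1: open — collider(s) delta are conditioned on (or have a conditioned descendant) and no non-collider on the path is in the set.
{delta} does not satisfy the backdoor criterion.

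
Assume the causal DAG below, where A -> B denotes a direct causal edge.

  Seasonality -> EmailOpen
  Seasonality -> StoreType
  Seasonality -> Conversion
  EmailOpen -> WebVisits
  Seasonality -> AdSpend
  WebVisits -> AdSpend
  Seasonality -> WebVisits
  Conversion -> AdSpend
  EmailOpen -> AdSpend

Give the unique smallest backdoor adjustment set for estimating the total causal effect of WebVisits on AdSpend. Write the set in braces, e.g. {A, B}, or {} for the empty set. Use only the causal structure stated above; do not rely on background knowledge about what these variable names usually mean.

Variables eligible for adjustment (non-descendants of WebVisits, excluding WebVisits and AdSpend): {Conversion, EmailOpen, Seasonality, StoreType}.
Backdoor paths from WebVisits to AdSpend:
  P1: WebVisits <- Seasonality -> Conversion -> AdSpend
  P2: WebVisits <- Seasonality -> EmailOpen -> AdSpend
  P3: WebVisits <- Seasonality -> AdSpend
  P4: WebVisits <- EmailOpen <- Seasonality -> Conversion -> AdSpend
  P5: WebVisits <- EmailOpen <- Seasonality -> AdSpend
  P6: WebVisits <- EmailOpen -> AdSpend
The empty set is not sufficient: P1 (WebVisits <- Seasonality -> Conversion -> AdSpend) has no collider blocking it and no conditioned non-collider, so it is open.
Try {EmailOpen, Seasonality}:
  P1: blocked at fork node Seasonality ∈ conditioning set.
  P2: blocked at fork node Seasonality ∈ conditioning set.
  P3: blocked at fork node Seasonality ∈ conditioning set.
  P4: blocked at chain node EmailOpen ∈ conditioning set.
  P5: blocked at chain node EmailOpen ∈ conditioning set.
  P6: blocked at fork node EmailOpen ∈ conditioning set.
{EmailOpen, Seasonality} contains no descendant of WebVisits and blocks every backdoor path.
Every element of {EmailOpen, Seasonality} is needed (dropping EmailOpen leaves P6 open; dropping Seasonality leaves P1 open), so no proper subset is valid.
Among all size-2 subsets of the eligible variables, only {EmailOpen, Seasonality} blocks every backdoor path, so it is the unique smallest valid adjustment set.

{EmailOpen, Seasonality}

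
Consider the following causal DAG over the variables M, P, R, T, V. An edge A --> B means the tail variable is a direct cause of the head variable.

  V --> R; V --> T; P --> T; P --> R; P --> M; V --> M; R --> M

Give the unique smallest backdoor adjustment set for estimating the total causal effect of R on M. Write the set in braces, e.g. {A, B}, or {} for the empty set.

Variables eligible for adjustment (non-descendants of R, excluding R and M): {P, T, V}.
Backdoor paths from R to M:
  P1: R <- P -> M
  P2: R <- P -> T <- V -> M
  P3: R <- V -> M
  P4: R <- V -> T <- P -> M
The empty set is not sufficient: P1 (R <- P -> M) has no collider blocking it and no conditioned non-collider, so it is open.
Try {P, V}:
  P1: blocked at fork node P ∈ conditioning set.
  P2: blocked at fork node P ∈ conditioning set.
  P3: blocked at fork node V ∈ conditioning set.
  P4: blocked at fork node V ∈ conditioning set.
{P, V} contains no descendant of R and blocks every backdoor path.
Every element of {P, V} is needed (dropping P leaves P1 open; dropping V leaves P3 open), so no proper subset is valid.
Among all size-2 subsets of the eligible variables, only {P, V} blocks every backdoor path, so it is the unique smallest valid adjustment set.

{P, V}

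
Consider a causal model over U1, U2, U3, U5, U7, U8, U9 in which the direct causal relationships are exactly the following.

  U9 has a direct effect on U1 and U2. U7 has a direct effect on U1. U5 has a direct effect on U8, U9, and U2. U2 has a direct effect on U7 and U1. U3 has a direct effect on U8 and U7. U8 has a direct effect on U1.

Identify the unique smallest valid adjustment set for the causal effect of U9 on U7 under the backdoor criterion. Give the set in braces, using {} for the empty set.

Variables eligible for adjustment (non-descendants of U9, excluding U9 and U7): {U3, U5, U8}.
Backdoor paths from U9 to U7:
  P1: U9 <- U5 -> U2 -> U7
  P2: U9 <- U5 -> U2 -> U1 <- U8 <- U3 -> U7
  P3: U9 <- U5 -> U2 -> U1 <- U7
  P4: U9 <- U5 -> U8 <- U3 -> U7
  P5: U9 <- U5 -> U8 -> U1 <- U2 -> U7
  P6: U9 <- U5 -> U8 -> U1 <- U7
The empty set is not sufficient: P1 (U9 <- U5 -> U2 -> U7) has no collider blocking it and no conditioned non-collider, so it is open.
Try {U5}:
  P1: blocked at fork node U5 ∈ conditioning set.
  P2: blocked at fork node U5 ∈ conditioning set.
  P3: blocked at fork node U5 ∈ conditioning set.
  P4: blocked at fork node U5 ∈ conditioning set.
  P5: blocked at fork node U5 ∈ conditioning set.
  P6: blocked at fork node U5 ∈ conditioning set.
{U5} contains no descendant of U9 and blocks every backdoor path.
No other singleton works — e.g. {U3} leaves P1 open — so {U5} is the unique smallest valid adjustment set.

{U5}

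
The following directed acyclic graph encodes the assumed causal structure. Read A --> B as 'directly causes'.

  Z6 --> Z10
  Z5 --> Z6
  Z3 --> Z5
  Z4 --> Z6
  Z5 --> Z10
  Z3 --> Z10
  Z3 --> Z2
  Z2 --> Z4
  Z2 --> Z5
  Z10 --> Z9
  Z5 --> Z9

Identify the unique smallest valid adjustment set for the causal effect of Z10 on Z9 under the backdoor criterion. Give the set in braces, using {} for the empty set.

{Z5}

Variables eligible for adjustment (non-descendants of Z10, excluding Z10 and Z9): {Z2, Z3, Z4, Z5, Z6}.
Backdoor paths from Z10 to Z9:
  P1: Z10 <- Z3 -> Z2 -> Z4 -> Z6 <- Z5 -> Z9
  P2: Z10 <- Z3 -> Z2 -> Z5 -> Z9
  P3: Z10 <- Z3 -> Z5 -> Z9
  P4: Z10 <- Z5 -> Z9
  P5: Z10 <- Z6 <- Z4 <- Z2 <- Z3 -> Z5 -> Z9
  P6: Z10 <- Z6 <- Z4 <- Z2 -> Z5 -> Z9
  P7: Z10 <- Z6 <- Z5 -> Z9
The empty set is not sufficient: P2 (Z10 <- Z3 -> Z2 -> Z5 -> Z9) has no collider blocking it and no conditioned non-collider, so it is open.
Try {Z5}:
  P1: blocked at collider Z6 (neither it nor any descendant is in the conditioning set).
  P2: blocked at chain node Z5 ∈ conditioning set.
  P3: blocked at chain node Z5 ∈ conditioning set.
  P4: blocked at fork node Z5 ∈ conditioning set.
  P5: blocked at chain node Z5 ∈ conditioning set.
  P6: blocked at chain node Z5 ∈ conditioning set.
  P7: blocked at fork node Z5 ∈ conditioning set.
{Z5} contains no descendant of Z10 and blocks every backdoor path.
No other singleton works — e.g. {Z3} leaves P4 open — so {Z5} is the unique smallest valid adjustment set.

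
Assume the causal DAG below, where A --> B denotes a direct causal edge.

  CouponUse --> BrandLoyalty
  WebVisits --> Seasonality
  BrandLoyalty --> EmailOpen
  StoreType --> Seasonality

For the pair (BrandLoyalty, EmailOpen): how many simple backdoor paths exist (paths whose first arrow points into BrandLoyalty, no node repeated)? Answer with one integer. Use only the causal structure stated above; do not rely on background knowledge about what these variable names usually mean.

0

A backdoor path from BrandLoyalty to EmailOpen is any simple undirected path whose first edge points into BrandLoyalty (i.e. leaves BrandLoyalty via a parent).
Parents of BrandLoyalty: {CouponUse}.
No simple path from any parent of BrandLoyalty reaches EmailOpen without revisiting BrandLoyalty, so there are no backdoor paths.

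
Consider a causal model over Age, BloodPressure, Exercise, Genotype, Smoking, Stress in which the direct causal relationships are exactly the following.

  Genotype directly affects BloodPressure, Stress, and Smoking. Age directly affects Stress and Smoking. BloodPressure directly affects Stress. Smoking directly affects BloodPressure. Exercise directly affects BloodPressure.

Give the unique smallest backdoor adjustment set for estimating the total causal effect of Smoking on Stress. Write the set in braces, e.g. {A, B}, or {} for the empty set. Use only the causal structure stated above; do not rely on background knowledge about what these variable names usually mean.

{Age, Genotype}

Variables eligible for adjustment (non-descendants of Smoking, excluding Smoking and Stress): {Age, Exercise, Genotype}.
Backdoor paths from Smoking to Stress:
  P1: Smoking <- Genotype -> BloodPressure -> Stress
  P2: Smoking <- Genotype -> Stress
  P3: Smoking <- Age -> Stress
The empty set is not sufficient: P1 (Smoking <- Genotype -> BloodPressure -> Stress) has no collider blocking it and no conditioned non-collider, so it is open.
Try {Age, Genotype}:
  P1: blocked at fork node Genotype ∈ conditioning set.
  P2: blocked at fork node Genotype ∈ conditioning set.
  P3: blocked at fork node Age ∈ conditioning set.
{Age, Genotype} contains no descendant of Smoking and blocks every backdoor path.
Every element of {Age, Genotype} is needed (dropping Age leaves P3 open; dropping Genotype leaves P1 open), so no proper subset is valid.
Among all size-2 subsets of the eligible variables, only {Age, Genotype} blocks every backdoor path, so it is the unique smallest valid adjustment set.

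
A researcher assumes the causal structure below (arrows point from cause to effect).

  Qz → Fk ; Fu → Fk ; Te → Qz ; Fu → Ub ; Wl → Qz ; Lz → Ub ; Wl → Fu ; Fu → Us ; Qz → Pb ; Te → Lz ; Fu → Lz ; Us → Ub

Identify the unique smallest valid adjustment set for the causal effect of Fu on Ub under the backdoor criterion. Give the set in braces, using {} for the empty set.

{}

Variables eligible for adjustment (non-descendants of Fu, excluding Fu and Ub): {Pb, Qz, Te, Wl}.
Backdoor paths from Fu to Ub:
  P1: Fu <- Wl -> Qz <- Te -> Lz -> Ub
Each backdoor path contains an unconditioned collider, so every path is already blocked with the empty conditioning set:
  P1: blocked at collider Qz (neither it nor any descendant is in the conditioning set).
The empty set is therefore the unique smallest valid set.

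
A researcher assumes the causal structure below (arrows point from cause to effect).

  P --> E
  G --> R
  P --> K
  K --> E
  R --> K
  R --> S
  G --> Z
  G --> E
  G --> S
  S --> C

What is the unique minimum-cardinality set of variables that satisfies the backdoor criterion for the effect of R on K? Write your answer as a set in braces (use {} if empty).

{}

Variables eligible for adjustment (non-descendants of R, excluding R and K): {G, P, Z}.
Backdoor paths from R to K:
  P1: R <- G -> E <- P -> K
  P2: R <- G -> E <- K
Each backdoor path contains an unconditioned collider, so every path is already blocked with the empty conditioning set:
  P1: blocked at collider E (neither it nor any descendant is in the conditioning set).
  P2: blocked at collider E (neither it nor any descendant is in the conditioning set).
The empty set is therefore the unique smallest valid set.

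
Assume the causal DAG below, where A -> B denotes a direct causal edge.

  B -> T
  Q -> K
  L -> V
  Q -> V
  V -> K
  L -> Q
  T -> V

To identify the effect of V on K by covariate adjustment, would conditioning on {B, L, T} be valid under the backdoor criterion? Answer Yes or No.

No

Backdoor paths from V to K (paths whose first edge points into V):
  P1: V <- L -> Q -> K
  P2: V <- Q -> K
Condition 1 (no descendant of V in the set): holds — descendants of V are {K}; none are in {B, L, T}.
Condition 2 (every backdoor path blocked by {B, L, T}):
  P1: blocked at fork node L ∈ conditioning set.
  P2: open — no interior node is in the conditioning set.
{B, L, T} does not satisfy the backdoor criterion.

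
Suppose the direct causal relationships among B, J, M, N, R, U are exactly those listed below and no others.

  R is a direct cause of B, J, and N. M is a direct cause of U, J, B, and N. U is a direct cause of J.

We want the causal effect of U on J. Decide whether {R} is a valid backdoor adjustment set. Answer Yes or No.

No

Backdoor paths from U to J (paths whose first edge points into U):
  P1: U <- M -> N <- R -> J
  P2: U <- M -> B <- R -> J
  P3: U <- M -> J
Condition 1 (no descendant of U in the set): holds — descendants of U are {J}; none are in {R}.
Condition 2 (every backdoor path blocked by {R}):
  P1: blocked at collider N (neither it nor any descendant is in the conditioning set).
  P2: blocked at collider B (neither it nor any descendant is in the conditioning set).
  P3: open — no interior node is in the conditioning set.
{R} does not satisfy the backdoor criterion.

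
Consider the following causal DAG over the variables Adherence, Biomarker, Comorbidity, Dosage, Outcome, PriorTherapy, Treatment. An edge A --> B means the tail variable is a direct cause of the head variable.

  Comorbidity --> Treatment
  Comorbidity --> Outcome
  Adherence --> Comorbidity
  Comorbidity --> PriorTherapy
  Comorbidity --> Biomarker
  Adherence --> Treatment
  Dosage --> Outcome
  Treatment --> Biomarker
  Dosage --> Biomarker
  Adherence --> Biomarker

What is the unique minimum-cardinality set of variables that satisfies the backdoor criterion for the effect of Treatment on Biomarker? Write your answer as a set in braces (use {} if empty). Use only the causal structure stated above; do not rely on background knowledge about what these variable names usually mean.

Variables eligible for adjustment (non-descendants of Treatment, excluding Treatment and Biomarker): {Adherence, Comorbidity, Dosage, Outcome, PriorTherapy}.
Backdoor paths from Treatment to Biomarker:
  P1: Treatment <- Adherence -> Comorbidity -> Biomarker
  P2: Treatment <- Adherence -> Comorbidity -> Outcome <- Dosage -> Biomarker
  P3: Treatment <- Adherence -> Biomarker
  P4: Treatment <- Comorbidity <- Adherence -> Biomarker
  P5: Treatment <- Comorbidity -> Biomarker
  P6: Treatment <- Comorbidity -> Outcome <- Dosage -> Biomarker
The empty set is not sufficient: P1 (Treatment <- Adherence -> Comorbidity -> Biomarker) has no collider blocking it and no conditioned non-collider, so it is open.
Try {Adherence, Comorbidity}:
  P1: blocked at fork node Adherence ∈ conditioning set.
  P2: blocked at fork node Adherence ∈ conditioning set.
  P3: blocked at fork node Adherence ∈ conditioning set.
  P4: blocked at chain node Comorbidity ∈ conditioning set.
  P5: blocked at fork node Comorbidity ∈ conditioning set.
  P6: blocked at fork node Comorbidity ∈ conditioning set.
{Adherence, Comorbidity} contains no descendant of Treatment and blocks every backdoor path.
Every element of {Adherence, Comorbidity} is needed (dropping Adherence leaves P3 open; dropping Comorbidity leaves P5 open), so no proper subset is valid.
Among all size-2 subsets of the eligible variables, only {Adherence, Comorbidity} blocks every backdoor path, so it is the unique smallest valid adjustment set.

{Adherence, Comorbidity}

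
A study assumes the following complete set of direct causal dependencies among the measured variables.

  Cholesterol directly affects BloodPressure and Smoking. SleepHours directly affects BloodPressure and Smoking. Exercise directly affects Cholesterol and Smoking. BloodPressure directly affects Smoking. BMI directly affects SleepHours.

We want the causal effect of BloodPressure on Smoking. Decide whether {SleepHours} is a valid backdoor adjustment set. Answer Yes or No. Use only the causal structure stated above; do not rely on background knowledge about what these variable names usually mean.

No

Backdoor paths from BloodPressure to Smoking (paths whose first edge points into BloodPressure):
  P1: BloodPressure <- SleepHours -> Smoking
  P2: BloodPressure <- Cholesterol <- Exercise -> Smoking
  P3: BloodPressure <- Cholesterol -> Smoking
Condition 1 (no descendant of BloodPressure in the set): holds — descendants of BloodPressure are {Smoking}; none are in {SleepHours}.
Condition 2 (every backdoor path blocked by {SleepHours}):
  P1: blocked at fork node SleepHours ∈ conditioning set.
  P2: open — no interior node is in the conditioning set.
  P3: open — no interior node is in the conditioning set.
{SleepHours} does not satisfy the backdoor criterion.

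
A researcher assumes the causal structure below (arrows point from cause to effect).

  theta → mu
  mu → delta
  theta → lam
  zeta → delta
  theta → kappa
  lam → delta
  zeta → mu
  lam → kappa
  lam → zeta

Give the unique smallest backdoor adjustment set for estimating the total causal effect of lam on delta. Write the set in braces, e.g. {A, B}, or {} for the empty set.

Variables eligible for adjustment (non-descendants of lam, excluding lam and delta): {theta}.
Backdoor paths from lam to delta:
  P1: lam <- theta -> mu <- zeta -> delta
  P2: lam <- theta -> mu -> delta
The empty set is not sufficient: P2 (lam <- theta -> mu -> delta) has no collider blocking it and no conditioned non-collider, so it is open.
Try {theta}:
  P1: blocked at fork node theta ∈ conditioning set.
  P2: blocked at fork node theta ∈ conditioning set.
{theta} contains no descendant of lam and blocks every backdoor path.
{theta} is the unique smallest valid adjustment set.

{theta}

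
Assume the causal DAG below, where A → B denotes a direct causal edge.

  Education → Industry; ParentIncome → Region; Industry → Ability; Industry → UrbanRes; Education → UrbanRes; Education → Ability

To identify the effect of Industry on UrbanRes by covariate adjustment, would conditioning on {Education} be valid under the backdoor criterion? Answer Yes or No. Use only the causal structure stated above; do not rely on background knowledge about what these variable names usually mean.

Backdoor paths from Industry to UrbanRes (paths whose first edge points into Industry):
  P1: Industry <- Education -> UrbanRes
Condition 1 (no descendant of Industry in the set): holds — descendants of Industry are {Ability, UrbanRes}; none are in {Education}.
Condition 2 (every backdoor path blocked by {Education}):
  P1: blocked at fork node Education ∈ conditioning set.
{Education} satisfies the backdoor criterion.

Yes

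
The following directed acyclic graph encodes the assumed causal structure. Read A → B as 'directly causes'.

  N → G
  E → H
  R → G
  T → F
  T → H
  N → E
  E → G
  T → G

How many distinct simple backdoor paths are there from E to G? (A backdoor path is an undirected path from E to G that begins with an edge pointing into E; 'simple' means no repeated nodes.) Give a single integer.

A backdoor path from E to G is any simple undirected path whose first edge points into E (i.e. leaves E via a parent).
Parents of E: {N}.
Enumerating:
  P1: E <- N -> G
That exhausts the simple backdoor paths. Count: 1.

1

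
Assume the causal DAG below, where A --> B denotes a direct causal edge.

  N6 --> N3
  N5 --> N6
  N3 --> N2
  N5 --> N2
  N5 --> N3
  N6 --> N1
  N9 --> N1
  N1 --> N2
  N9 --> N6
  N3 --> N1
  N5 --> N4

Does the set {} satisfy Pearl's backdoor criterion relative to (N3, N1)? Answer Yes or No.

No

Backdoor paths from N3 to N1 (paths whose first edge points into N3):
  P1: N3 <- N5 -> N6 <- N9 -> N1
  P2: N3 <- N5 -> N6 -> N1
  P3: N3 <- N5 -> N2 <- N1
  P4: N3 <- N6 <- N5 -> N2 <- N1
  P5: N3 <- N6 <- N9 -> N1
  P6: N3 <- N6 -> N1
Condition 1 (no descendant of N3 in the set): holds — descendants of N3 are {N1, N2}; none are in {}.
Condition 2 (every backdoor path blocked by {}):
  P1: blocked at collider N6 (neither it nor any descendant is in the conditioning set).
  P2: open — no interior node is in the conditioning set.
  P3: blocked at collider N2 (neither it nor any descendant is in the conditioning set).
  P4: blocked at collider N2 (neither it nor any descendant is in the conditioning set).
  P5: open — no interior node is in the conditioning set.
  P6: open — no interior node is in the conditioning set.
{} does not satisfy the backdoor criterion.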